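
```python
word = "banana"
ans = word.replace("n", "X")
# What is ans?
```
Trace:
  word='banana'
  word='banana', ans='baXaXa'

Final answer: 'baXaXa'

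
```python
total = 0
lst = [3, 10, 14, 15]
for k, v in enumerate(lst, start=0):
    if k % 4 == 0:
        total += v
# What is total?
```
Trace:
  total=0
  total=3, k=0, v=3
  total=3, k=1, v=10
  total=3, k=2, v=14
  total=3, k=3, v=15

Final answer: 3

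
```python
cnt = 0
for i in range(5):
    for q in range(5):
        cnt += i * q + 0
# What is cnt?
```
Trace:
  cnt=0
  cnt=0, i=0, q=0
  cnt=0, i=0, q=1
  cnt=0, i=0, q=2
  cnt=0, i=0, q=3
  cnt=0, i=0, q=4
  cnt=0, i=1, q=0
  cnt=1, i=1, q=1
  cnt=3, i=1, q=2
  cnt=6, i=1, q=3
  cnt=10, i=1, q=4
  cnt=10, i=2, q=0
  cnt=12, i=2, q=1
  cnt=16, i=2, q=2
  cnt=22, i=2, q=3
  cnt=30, i=2, q=4
  cnt=30, i=3, q=0
  cnt=33, i=3, q=1
  cnt=39, i=3, q=2
  cnt=48, i=3, q=3
  cnt=60, i=3, q=4
  cnt=60, i=4, q=0
  cnt=64, i=4, q=1
  cnt=72, i=4, q=2
  cnt=84, i=4, q=3
  cnt=100, i=4, q=4

Final answer: 100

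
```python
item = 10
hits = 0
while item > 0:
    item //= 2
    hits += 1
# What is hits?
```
Trace:
  item=10
  item=10, hits=0
  item=5, hits=1
  item=2, hits=2
  item=1, hits=3
  item=0, hits=4

Final answer: 4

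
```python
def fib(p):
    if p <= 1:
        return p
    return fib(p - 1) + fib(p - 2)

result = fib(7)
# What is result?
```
Call trace (a repeated sub-call is expanded the first time; later identical calls just restate its return value):
fib(p=7)
  fib(p=6)
    fib(p=5)
      fib(p=4)
        fib(p=3)
          fib(p=2)
            fib(p=1)
            -> return 1
            fib(p=0)
            -> return 0
          -> return 1
          fib(p=1)
          -> return 1
        -> return 2
        fib(p=2) -> return 1  (same call as traced above)
      -> return 3
      fib(p=3) -> return 2  (same call as traced above)
    -> return 5
    fib(p=4) -> return 3  (same call as traced above)
  -> return 8
  fib(p=5) -> return 5  (same call as traced above)
-> return 13

Final answer: 13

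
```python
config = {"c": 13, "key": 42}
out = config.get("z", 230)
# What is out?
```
Trace:
  config={'c': 13, 'key': 42}
  config={'c': 13, 'key': 42}, out=230

Final answer: 230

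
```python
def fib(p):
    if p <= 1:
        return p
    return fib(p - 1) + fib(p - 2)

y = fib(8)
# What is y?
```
Call trace (a repeated sub-call is expanded the first time; later identical calls just restate its return value):
fib(p=8)
  fib(p=7)
    fib(p=6)
      fib(p=5)
        fib(p=4)
          fib(p=3)
            fib(p=2)
              fib(p=1)
              -> return 1
              fib(p=0)
              -> return 0
            -> return 1
            fib(p=1)
            -> return 1
          -> return 2
          fib(p=2) -> return 1  (same call as traced above)
        -> return 3
        fib(p=3) -> return 2  (same call as traced above)
      -> return 5
      fib(p=4) -> return 3  (same call as traced above)
    -> return 8
    fib(p=5) -> return 5  (same call as traced above)
  -> return 13
  fib(p=6) -> return 8  (same call as traced above)
-> return 21

Final answer: 21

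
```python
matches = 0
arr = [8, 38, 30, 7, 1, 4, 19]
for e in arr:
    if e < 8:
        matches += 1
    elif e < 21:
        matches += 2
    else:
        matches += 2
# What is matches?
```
Trace:
  matches=0
  matches=2, e=8
  matches=4, e=38
  matches=6, e=30
  matches=7, e=7
  matches=8, e=1
  matches=9, e=4
  matches=11, e=19

Final answer: 11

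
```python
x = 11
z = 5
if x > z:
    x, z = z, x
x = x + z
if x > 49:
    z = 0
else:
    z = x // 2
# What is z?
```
Trace:
  x=11
  x=11, z=5
  x=5, z=11
  x=16, z=11
  x=16, z=8

Final answer: 8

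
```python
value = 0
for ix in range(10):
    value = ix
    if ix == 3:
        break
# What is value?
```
Trace:
  value=0
  value=0, ix=0
  value=1, ix=1
  value=2, ix=2
  value=3, ix=3

Final answer: 3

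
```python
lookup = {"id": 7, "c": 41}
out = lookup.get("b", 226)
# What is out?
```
Trace:
  lookup={'id': 7, 'c': 41}
  lookup={'id': 7, 'c': 41}, out=226

Final answer: 226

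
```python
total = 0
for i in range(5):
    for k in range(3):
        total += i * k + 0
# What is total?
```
Trace:
  total=0
  total=0, i=0, k=0
  total=0, i=0, k=1
  total=0, i=0, k=2
  total=0, i=1, k=0
  total=1, i=1, k=1
  total=3, i=1, k=2
  total=3, i=2, k=0
  total=5, i=2, k=1
  total=9, i=2, k=2
  total=9, i=3, k=0
  total=12, i=3, k=1
  total=18, i=3, k=2
  total=18, i=4, k=0
  total=22, i=4, k=1
  total=30, i=4, k=2

Final answer: 30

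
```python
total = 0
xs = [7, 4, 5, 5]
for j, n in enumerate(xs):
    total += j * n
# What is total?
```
Trace:
  total=0
  total=0, j=0, n=7
  total=4, j=1, n=4
  total=14, j=2, n=5
  total=29, j=3, n=5

Final answer: 29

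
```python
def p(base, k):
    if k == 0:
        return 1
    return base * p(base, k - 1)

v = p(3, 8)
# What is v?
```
Call trace:
p(base=3, k=8)
  p(base=3, k=7)
    p(base=3, k=6)
      p(base=3, k=5)
        p(base=3, k=4)
          p(base=3, k=3)
            p(base=3, k=2)
              p(base=3, k=1)
                p(base=3, k=0)
                -> return 1
              -> return 3
            -> return 9
          -> return 27
        -> return 81
      -> return 243
    -> return 729
  -> return 2187
-> return 6561

Final answer: 6561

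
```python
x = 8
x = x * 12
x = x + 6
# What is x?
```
Trace:
  x=8
  x=96
  x=102

Final answer: 102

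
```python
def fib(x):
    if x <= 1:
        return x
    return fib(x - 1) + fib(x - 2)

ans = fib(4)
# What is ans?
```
Call trace (a repeated sub-call is expanded the first time; later identical calls just restate its return value):
fib(x=4)
  fib(x=3)
    fib(x=2)
      fib(x=1)
      -> return 1
      fib(x=0)
      -> return 0
    -> return 1
    fib(x=1)
    -> return 1
  -> return 2
  fib(x=2) -> return 1  (same call as traced above)
-> return 3

Final answer: 3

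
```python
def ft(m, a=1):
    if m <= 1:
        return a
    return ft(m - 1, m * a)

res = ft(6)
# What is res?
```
Call trace:
ft(m=6, a=1)
  ft(m=5, a=6)
    ft(m=4, a=30)
      ft(m=3, a=120)
        ft(m=2, a=360)
          ft(m=1, a=720)
          -> return 720
        -> return 720
      -> return 720
    -> return 720
  -> return 720
-> return 720

Final answer: 720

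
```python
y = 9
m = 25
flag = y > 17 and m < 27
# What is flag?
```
Trace:
  y=9
  y=9, m=25
  y=9, m=25, flag=False

Final answer: False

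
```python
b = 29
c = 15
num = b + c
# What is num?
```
Trace:
  b=29
  b=29, c=15
  b=29, c=15, num=44

Final answer: 44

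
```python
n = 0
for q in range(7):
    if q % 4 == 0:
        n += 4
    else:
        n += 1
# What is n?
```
Trace:
  n=0
  n=4, q=0
  n=5, q=1
  n=6, q=2
  n=7, q=3
  n=11, q=4
  n=12, q=5
  n=13, q=6

Final answer: 13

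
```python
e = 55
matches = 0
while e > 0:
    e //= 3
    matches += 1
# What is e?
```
Trace:
  e=55
  e=55, matches=0
  e=18, matches=1
  e=6, matches=2
  e=2, matches=3
  e=0, matches=4

Final answer: 0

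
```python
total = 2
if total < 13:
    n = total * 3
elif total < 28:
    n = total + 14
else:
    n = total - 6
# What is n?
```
Trace:
  total=2
  total=2, n=6

Final answer: 6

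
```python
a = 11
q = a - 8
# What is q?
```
Trace:
  a=11
  a=11, q=3

Final answer: 3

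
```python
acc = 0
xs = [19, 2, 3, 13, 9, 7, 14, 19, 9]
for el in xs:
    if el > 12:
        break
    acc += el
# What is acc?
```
Trace:
  acc=0
  acc=0, el=19

Final answer: 0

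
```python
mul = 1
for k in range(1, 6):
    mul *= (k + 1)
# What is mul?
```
Trace:
  mul=1
  mul=2, k=1
  mul=6, k=2
  mul=24, k=3
  mul=120, k=4
  mul=720, k=5

Final answer: 720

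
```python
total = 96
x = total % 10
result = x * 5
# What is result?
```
Trace:
  total=96
  total=96, x=6
  total=96, x=6, result=30

Final answer: 30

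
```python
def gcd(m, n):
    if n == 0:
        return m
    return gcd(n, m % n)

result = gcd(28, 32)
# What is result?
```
Call trace:
gcd(m=28, n=32)
  gcd(m=32, n=28)
    gcd(m=28, n=4)
      gcd(m=4, n=0)
      -> return 4
    -> return 4
  -> return 4
-> return 4

Final answer: 4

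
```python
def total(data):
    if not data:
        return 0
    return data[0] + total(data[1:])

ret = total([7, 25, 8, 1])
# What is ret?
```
Call trace:
total(data=[7, 25, 8, 1])
  total(data=[25, 8, 1])
    total(data=[8, 1])
      total(data=[1])
        total(data=[])
        -> return 0
      -> return 1
    -> return 9
  -> return 34
-> return 41

Final answer: 41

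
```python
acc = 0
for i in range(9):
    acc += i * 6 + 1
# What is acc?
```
Trace:
  acc=0
  acc=1, i=0
  acc=8, i=1
  acc=21, i=2
  acc=40, i=3
  acc=65, i=4
  acc=96, i=5
  acc=133, i=6
  acc=176, i=7
  acc=225, i=8

Final answer: 225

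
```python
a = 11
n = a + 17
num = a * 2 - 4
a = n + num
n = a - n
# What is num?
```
Trace:
  a=11
  a=11, n=28
  a=11, n=28, num=18
  a=46, n=28, num=18
  a=46, n=18, num=18

Final answer: 18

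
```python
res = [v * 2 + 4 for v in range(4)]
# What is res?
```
Trace:
  v=0
  v=1
  v=2
  v=3
  res=[4, 6, 8, 10]

Final answer: [4, 6, 8, 10]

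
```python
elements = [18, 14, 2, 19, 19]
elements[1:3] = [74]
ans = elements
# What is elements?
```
Trace:
  elements=[18, 14, 2, 19, 19]
  elements=[18, 74, 19, 19]
  elements=[18, 74, 19, 19], ans=[18, 74, 19, 19]

Final answer: [18, 74, 19, 19]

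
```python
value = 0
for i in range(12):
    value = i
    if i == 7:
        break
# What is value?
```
Trace:
  value=0
  value=0, i=0
  value=1, i=1
  value=2, i=2
  value=3, i=3
  value=4, i=4
  value=5, i=5
  value=6, i=6
  value=7, i=7

Final answer: 7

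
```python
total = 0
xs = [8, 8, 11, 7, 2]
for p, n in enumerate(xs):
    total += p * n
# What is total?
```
Trace:
  total=0
  total=0, p=0, n=8
  total=8, p=1, n=8
  total=30, p=2, n=11
  total=51, p=3, n=7
  total=59, p=4, n=2

Final answer: 59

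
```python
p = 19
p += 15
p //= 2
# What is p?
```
Trace:
  p=19
  p=34
  p=17

Final answer: 17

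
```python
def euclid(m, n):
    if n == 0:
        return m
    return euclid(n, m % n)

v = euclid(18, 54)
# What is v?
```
Call trace:
euclid(m=18, n=54)
  euclid(m=54, n=18)
    euclid(m=18, n=0)
    -> return 18
  -> return 18
-> return 18

Final answer: 18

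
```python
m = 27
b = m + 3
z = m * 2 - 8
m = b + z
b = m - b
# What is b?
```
Trace:
  m=27
  m=27, b=30
  m=27, b=30, z=46
  m=76, b=30, z=46
  m=76, b=46, z=46

Final answer: 46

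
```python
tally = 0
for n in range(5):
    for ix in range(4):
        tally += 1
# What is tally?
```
Trace:
  tally=0
  tally=1, n=0, ix=0
  tally=2, n=0, ix=1
  tally=3, n=0, ix=2
  tally=4, n=0, ix=3
  tally=5, n=1, ix=0
  tally=6, n=1, ix=1
  tally=7, n=1, ix=2
  tally=8, n=1, ix=3
  tally=9, n=2, ix=0
  tally=10, n=2, ix=1
  tally=11, n=2, ix=2
  tally=12, n=2, ix=3
  tally=13, n=3, ix=0
  tally=14, n=3, ix=1
  tally=15, n=3, ix=2
  tally=16, n=3, ix=3
  tally=17, n=4, ix=0
  tally=18, n=4, ix=1
  tally=19, n=4, ix=2
  tally=20, n=4, ix=3

Final answer: 20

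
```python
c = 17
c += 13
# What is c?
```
Trace:
  c=17
  c=30

Final answer: 30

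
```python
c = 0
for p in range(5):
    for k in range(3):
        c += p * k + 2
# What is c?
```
Trace:
  c=0
  c=2, p=0, k=0
  c=4, p=0, k=1
  c=6, p=0, k=2
  c=8, p=1, k=0
  c=11, p=1, k=1
  c=15, p=1, k=2
  c=17, p=2, k=0
  c=21, p=2, k=1
  c=27, p=2, k=2
  c=29, p=3, k=0
  c=34, p=3, k=1
  c=42, p=3, k=2
  c=44, p=4, k=0
  c=50, p=4, k=1
  c=60, p=4, k=2

Final answer: 60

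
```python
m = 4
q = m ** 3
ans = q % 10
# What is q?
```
Trace:
  m=4
  m=4, q=64
  m=4, q=64, ans=4

Final answer: 64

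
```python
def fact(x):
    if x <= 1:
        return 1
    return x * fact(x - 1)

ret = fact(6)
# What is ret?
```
Call trace:
fact(x=6)
  fact(x=5)
    fact(x=4)
      fact(x=3)
        fact(x=2)
          fact(x=1)
          -> return 1
        -> return 2
      -> return 6
    -> return 24
  -> return 120
-> return 720

Final answer: 720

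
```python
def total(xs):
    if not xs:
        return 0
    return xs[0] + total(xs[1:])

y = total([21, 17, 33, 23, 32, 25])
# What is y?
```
Call trace:
total(xs=[21, 17, 33, 23, 32, 25])
  total(xs=[17, 33, 23, 32, 25])
    total(xs=[33, 23, 32, 25])
      total(xs=[23, 32, 25])
        total(xs=[32, 25])
          total(xs=[25])
            total(xs=[])
            -> return 0
          -> return 25
        -> return 57
      -> return 80
    -> return 113
  -> return 130
-> return 151

Final answer: 151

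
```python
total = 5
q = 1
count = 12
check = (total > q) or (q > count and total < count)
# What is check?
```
Trace:
  total=5
  total=5, q=1
  total=5, q=1, count=12
  total=5, q=1, count=12, check=True

Final answer: True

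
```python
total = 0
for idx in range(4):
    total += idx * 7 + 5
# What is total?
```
Trace:
  total=0
  total=5, idx=0
  total=17, idx=1
  total=36, idx=2
  total=62, idx=3

Final answer: 62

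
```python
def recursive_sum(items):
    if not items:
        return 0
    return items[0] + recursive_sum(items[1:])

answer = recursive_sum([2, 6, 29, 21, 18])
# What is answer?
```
Call trace:
recursive_sum(items=[2, 6, 29, 21, 18])
  recursive_sum(items=[6, 29, 21, 18])
    recursive_sum(items=[29, 21, 18])
      recursive_sum(items=[21, 18])
        recursive_sum(items=[18])
          recursive_sum(items=[])
          -> return 0
        -> return 18
      -> return 39
    -> return 68
  -> return 74
-> return 76

Final answer: 76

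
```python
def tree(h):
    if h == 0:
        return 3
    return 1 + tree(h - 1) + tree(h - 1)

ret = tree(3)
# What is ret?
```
Call trace (a repeated sub-call is expanded the first time; later identical calls just restate its return value):
tree(h=3)
  tree(h=2)
    tree(h=1)
      tree(h=0)
      -> return 3
      tree(h=0)
      -> return 3
    -> return 7
    tree(h=1) -> return 7  (same call as traced above)
  -> return 15
  tree(h=2) -> return 15  (same call as traced above)
-> return 31

Final answer: 31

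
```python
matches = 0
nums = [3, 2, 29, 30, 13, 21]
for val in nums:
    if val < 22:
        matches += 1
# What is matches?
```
Trace:
  matches=0
  matches=1, val=3
  matches=2, val=2
  matches=2, val=29
  matches=2, val=30
  matches=3, val=13
  matches=4, val=21

Final answer: 4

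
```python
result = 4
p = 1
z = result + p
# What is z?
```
Trace:
  result=4
  result=4, p=1
  result=4, p=1, z=5

Final answer: 5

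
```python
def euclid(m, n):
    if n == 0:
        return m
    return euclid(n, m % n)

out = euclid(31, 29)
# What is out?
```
Call trace:
euclid(m=31, n=29)
  euclid(m=29, n=2)
    euclid(m=2, n=1)
      euclid(m=1, n=0)
      -> return 1
    -> return 1
  -> return 1
-> return 1

Final answer: 1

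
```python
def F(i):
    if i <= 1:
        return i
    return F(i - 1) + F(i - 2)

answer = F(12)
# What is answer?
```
Call trace (a repeated sub-call is expanded the first time; later identical calls just restate its return value):
F(i=12)
  F(i=11)
    F(i=10)
      F(i=9)
        F(i=8)
          F(i=7)
            F(i=6)
              F(i=5)
                F(i=4)
                  F(i=3)
                    F(i=2)
                      F(i=1)
                      -> return 1
                      F(i=0)
                      -> return 0
                    -> return 1
                    F(i=1)
                    -> return 1
                  -> return 2
                  F(i=2) -> return 1  (same call as traced above)
                -> return 3
                F(i=3) -> return 2  (same call as traced above)
              -> return 5
              F(i=4) -> return 3  (same call as traced above)
            -> return 8
            F(i=5) -> return 5  (same call as traced above)
          -> return 13
          F(i=6) -> return 8  (same call as traced above)
        -> return 21
        F(i=7) -> return 13  (same call as traced above)
      -> return 34
      F(i=8) -> return 21  (same call as traced above)
    -> return 55
    F(i=9) -> return 34  (same call as traced above)
  -> return 89
  F(i=10) -> return 55  (same call as traced above)
-> return 144

Final answer: 144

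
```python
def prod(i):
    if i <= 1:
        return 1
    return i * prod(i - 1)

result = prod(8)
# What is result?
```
Call trace:
prod(i=8)
  prod(i=7)
    prod(i=6)
      prod(i=5)
        prod(i=4)
          prod(i=3)
            prod(i=2)
              prod(i=1)
              -> return 1
            -> return 2
          -> return 6
        -> return 24
      -> return 120
    -> return 720
  -> return 5040
-> return 40320

Final answer: 40320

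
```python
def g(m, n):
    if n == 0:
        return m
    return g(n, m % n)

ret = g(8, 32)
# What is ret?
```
Call trace:
g(m=8, n=32)
  g(m=32, n=8)
    g(m=8, n=0)
    -> return 8
  -> return 8
-> return 8

Final answer: 8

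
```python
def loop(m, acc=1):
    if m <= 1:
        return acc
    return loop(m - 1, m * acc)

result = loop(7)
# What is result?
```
Call trace:
loop(m=7, acc=1)
  loop(m=6, acc=7)
    loop(m=5, acc=42)
      loop(m=4, acc=210)
        loop(m=3, acc=840)
          loop(m=2, acc=2520)
            loop(m=1, acc=5040)
            -> return 5040
          -> return 5040
        -> return 5040
      -> return 5040
    -> return 5040
  -> return 5040
-> return 5040

Final answer: 5040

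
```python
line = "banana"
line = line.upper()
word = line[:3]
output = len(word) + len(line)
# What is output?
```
Trace:
  line='banana'
  line='BANANA'
  line='BANANA', word='BAN'
  line='BANANA', word='BAN', output=9

Final answer: 9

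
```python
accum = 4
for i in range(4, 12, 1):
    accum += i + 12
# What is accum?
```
Trace:
  accum=4
  accum=20, i=4
  accum=37, i=5
  accum=55, i=6
  accum=74, i=7
  accum=94, i=8
  accum=115, i=9
  accum=137, i=10
  accum=160, i=11

Final answer: 160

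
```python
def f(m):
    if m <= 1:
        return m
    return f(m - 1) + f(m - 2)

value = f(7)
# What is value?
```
Call trace (a repeated sub-call is expanded the first time; later identical calls just restate its return value):
f(m=7)
  f(m=6)
    f(m=5)
      f(m=4)
        f(m=3)
          f(m=2)
            f(m=1)
            -> return 1
            f(m=0)
            -> return 0
          -> return 1
          f(m=1)
          -> return 1
        -> return 2
        f(m=2) -> return 1  (same call as traced above)
      -> return 3
      f(m=3) -> return 2  (same call as traced above)
    -> return 5
    f(m=4) -> return 3  (same call as traced above)
  -> return 8
  f(m=5) -> return 5  (same call as traced above)
-> return 13

Final answer: 13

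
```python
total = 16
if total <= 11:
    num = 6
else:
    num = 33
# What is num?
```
Trace:
  total=16
  total=16, num=33

Final answer: 33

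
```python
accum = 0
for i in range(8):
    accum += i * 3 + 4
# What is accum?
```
Trace:
  accum=0
  accum=4, i=0
  accum=11, i=1
  accum=21, i=2
  accum=34, i=3
  accum=50, i=4
  accum=69, i=5
  accum=91, i=6
  accum=116, i=7

Final answer: 116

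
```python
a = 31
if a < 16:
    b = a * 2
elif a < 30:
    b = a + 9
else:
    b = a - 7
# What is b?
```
Trace:
  a=31
  a=31, b=24

Final answer: 24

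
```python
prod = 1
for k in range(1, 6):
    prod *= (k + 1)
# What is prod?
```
Trace:
  prod=1
  prod=2, k=1
  prod=6, k=2
  prod=24, k=3
  prod=120, k=4
  prod=720, k=5

Final answer: 720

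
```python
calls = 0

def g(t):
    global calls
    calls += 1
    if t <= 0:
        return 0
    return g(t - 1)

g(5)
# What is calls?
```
Call trace:
g(t=5)
  g(t=4)
    g(t=3)
      g(t=2)
        g(t=1)
          g(t=0)
          -> return 0
        -> return 0
      -> return 0
    -> return 0
  -> return 0
-> return 0

calls is incremented once per call. g is entered once for each t = 5, 4, 3, 2, 1, 0 (the t <= 0 call returns without recursing), i.e. 5 + 1 calls.
calls = 6

Final answer: 6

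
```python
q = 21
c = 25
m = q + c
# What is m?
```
Trace:
  q=21
  q=21, c=25
  q=21, c=25, m=46

Final answer: 46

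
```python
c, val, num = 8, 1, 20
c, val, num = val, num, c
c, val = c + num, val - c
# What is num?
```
Trace:
  c=8, val=1, num=20
  c=1, val=20, num=8
  c=9, val=19, num=8

Final answer: 8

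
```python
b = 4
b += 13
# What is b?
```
Trace:
  b=4
  b=17

Final answer: 17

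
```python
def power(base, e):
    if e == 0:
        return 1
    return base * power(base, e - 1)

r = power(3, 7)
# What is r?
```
Call trace:
power(base=3, e=7)
  power(base=3, e=6)
    power(base=3, e=5)
      power(base=3, e=4)
        power(base=3, e=3)
          power(base=3, e=2)
            power(base=3, e=1)
              power(base=3, e=0)
              -> return 1
            -> return 3
          -> return 9
        -> return 27
      -> return 81
    -> return 243
  -> return 729
-> return 2187

Final answer: 2187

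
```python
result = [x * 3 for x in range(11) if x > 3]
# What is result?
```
Trace:
  x=0
  x=1
  x=2
  x=3
  x=4
  x=5
  x=6
  x=7
  x=8
  x=9
  x=10
  result=[12, 15, 18, 21, 24, 27, 30]

Final answer: [12, 15, 18, 21, 24, 27, 30]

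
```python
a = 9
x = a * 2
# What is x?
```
Trace:
  a=9
  a=9, x=18

Final answer: 18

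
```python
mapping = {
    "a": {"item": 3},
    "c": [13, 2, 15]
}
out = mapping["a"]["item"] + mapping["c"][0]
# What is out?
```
Trace:
  mapping={'a': {'item': 3}, 'c': [13, 2, 15]}
  mapping={'a': {'item': 3}, 'c': [13, 2, 15]}, out=16

Final answer: 16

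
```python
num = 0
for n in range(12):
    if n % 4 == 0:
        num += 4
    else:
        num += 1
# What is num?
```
Trace:
  num=0
  num=4, n=0
  num=5, n=1
  num=6, n=2
  num=7, n=3
  num=11, n=4
  num=12, n=5
  num=13, n=6
  num=14, n=7
  num=18, n=8
  num=19, n=9
  num=20, n=10
  num=21, n=11

Final answer: 21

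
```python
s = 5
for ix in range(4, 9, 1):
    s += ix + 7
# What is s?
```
Trace:
  s=5
  s=16, ix=4
  s=28, ix=5
  s=41, ix=6
  s=55, ix=7
  s=70, ix=8

Final answer: 70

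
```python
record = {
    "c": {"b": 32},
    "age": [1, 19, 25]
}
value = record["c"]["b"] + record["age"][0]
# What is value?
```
Trace:
  record={'c': {'b': 32}, 'age': [1, 19, 25]}
  record={'c': {'b': 32}, 'age': [1, 19, 25]}, value=33

Final answer: 33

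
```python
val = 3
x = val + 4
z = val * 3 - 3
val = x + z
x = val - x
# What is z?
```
Trace:
  val=3
  val=3, x=7
  val=3, x=7, z=6
  val=13, x=7, z=6
  val=13, x=6, z=6

Final answer: 6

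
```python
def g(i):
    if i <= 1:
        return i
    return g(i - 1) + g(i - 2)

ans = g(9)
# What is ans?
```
Call trace (a repeated sub-call is expanded the first time; later identical calls just restate its return value):
g(i=9)
  g(i=8)
    g(i=7)
      g(i=6)
        g(i=5)
          g(i=4)
            g(i=3)
              g(i=2)
                g(i=1)
                -> return 1
                g(i=0)
                -> return 0
              -> return 1
              g(i=1)
              -> return 1
            -> return 2
            g(i=2) -> return 1  (same call as traced above)
          -> return 3
          g(i=3) -> return 2  (same call as traced above)
        -> return 5
        g(i=4) -> return 3  (same call as traced above)
      -> return 8
      g(i=5) -> return 5  (same call as traced above)
    -> return 13
    g(i=6) -> return 8  (same call as traced above)
  -> return 21
  g(i=7) -> return 13  (same call as traced above)
-> return 34

Final answer: 34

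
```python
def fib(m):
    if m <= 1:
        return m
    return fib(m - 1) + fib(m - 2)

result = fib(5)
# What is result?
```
Call trace (a repeated sub-call is expanded the first time; later identical calls just restate its return value):
fib(m=5)
  fib(m=4)
    fib(m=3)
      fib(m=2)
        fib(m=1)
        -> return 1
        fib(m=0)
        -> return 0
      -> return 1
      fib(m=1)
      -> return 1
    -> return 2
    fib(m=2) -> return 1  (same call as traced above)
  -> return 3
  fib(m=3) -> return 2  (same call as traced above)
-> return 5

Final answer: 5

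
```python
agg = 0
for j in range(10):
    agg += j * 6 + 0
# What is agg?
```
Trace:
  agg=0
  agg=0, j=0
  agg=6, j=1
  agg=18, j=2
  agg=36, j=3
  agg=60, j=4
  agg=90, j=5
  agg=126, j=6
  agg=168, j=7
  agg=216, j=8
  agg=270, j=9

Final answer: 270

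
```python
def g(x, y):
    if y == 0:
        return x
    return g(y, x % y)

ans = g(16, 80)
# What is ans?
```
Call trace:
g(x=16, y=80)
  g(x=80, y=16)
    g(x=16, y=0)
    -> return 16
  -> return 16
-> return 16

Final answer: 16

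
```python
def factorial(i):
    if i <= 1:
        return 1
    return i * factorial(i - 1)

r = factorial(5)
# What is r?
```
Call trace:
factorial(i=5)
  factorial(i=4)
    factorial(i=3)
      factorial(i=2)
        factorial(i=1)
        -> return 1
      -> return 2
    -> return 6
  -> return 24
-> return 120

Final answer: 120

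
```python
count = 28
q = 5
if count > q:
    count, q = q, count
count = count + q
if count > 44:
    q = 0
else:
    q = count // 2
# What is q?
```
Trace:
  count=28
  count=28, q=5
  count=5, q=28
  count=33, q=28
  count=33, q=16

Final answer: 16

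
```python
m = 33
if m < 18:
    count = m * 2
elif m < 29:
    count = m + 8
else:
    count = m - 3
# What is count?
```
Trace:
  m=33
  m=33, count=30

Final answer: 30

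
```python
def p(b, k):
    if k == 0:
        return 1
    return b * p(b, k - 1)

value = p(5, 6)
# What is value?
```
Call trace:
p(b=5, k=6)
  p(b=5, k=5)
    p(b=5, k=4)
      p(b=5, k=3)
        p(b=5, k=2)
          p(b=5, k=1)
            p(b=5, k=0)
            -> return 1
          -> return 5
        -> return 25
      -> return 125
    -> return 625
  -> return 3125
-> return 15625

Final answer: 15625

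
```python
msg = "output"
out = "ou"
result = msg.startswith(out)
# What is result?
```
Trace:
  msg='output'
  msg='output', out='ou'
  msg='output', out='ou', result=True

Final answer: True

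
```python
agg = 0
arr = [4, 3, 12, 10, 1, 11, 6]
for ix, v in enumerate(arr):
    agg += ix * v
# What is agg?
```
Trace:
  agg=0
  agg=0, ix=0, v=4
  agg=3, ix=1, v=3
  agg=27, ix=2, v=12
  agg=57, ix=3, v=10
  agg=61, ix=4, v=1
  agg=116, ix=5, v=11
  agg=152, ix=6, v=6

Final answer: 152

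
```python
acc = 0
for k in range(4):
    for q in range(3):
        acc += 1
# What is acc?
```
Trace:
  acc=0
  acc=1, k=0, q=0
  acc=2, k=0, q=1
  acc=3, k=0, q=2
  acc=4, k=1, q=0
  acc=5, k=1, q=1
  acc=6, k=1, q=2
  acc=7, k=2, q=0
  acc=8, k=2, q=1
  acc=9, k=2, q=2
  acc=10, k=3, q=0
  acc=11, k=3, q=1
  acc=12, k=3, q=2

Final answer: 12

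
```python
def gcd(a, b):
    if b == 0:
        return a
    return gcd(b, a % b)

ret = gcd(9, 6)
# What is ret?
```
Call trace:
gcd(a=9, b=6)
  gcd(a=6, b=3)
    gcd(a=3, b=0)
    -> return 3
  -> return 3
-> return 3

Final answer: 3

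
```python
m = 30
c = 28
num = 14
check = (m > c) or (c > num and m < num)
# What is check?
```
Trace:
  m=30
  m=30, c=28
  m=30, c=28, num=14
  m=30, c=28, num=14, check=True

Final answer: True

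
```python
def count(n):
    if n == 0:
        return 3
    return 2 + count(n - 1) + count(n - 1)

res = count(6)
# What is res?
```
Call trace (a repeated sub-call is expanded the first time; later identical calls just restate its return value):
count(n=6)
  count(n=5)
    count(n=4)
      count(n=3)
        count(n=2)
          count(n=1)
            count(n=0)
            -> return 3
            count(n=0)
            -> return 3
          -> return 8
          count(n=1) -> return 8  (same call as traced above)
        -> return 18
        count(n=2) -> return 18  (same call as traced above)
      -> return 38
      count(n=3) -> return 38  (same call as traced above)
    -> return 78
    count(n=4) -> return 78  (same call as traced above)
  -> return 158
  count(n=5) -> return 158  (same call as traced above)
-> return 318

Final answer: 318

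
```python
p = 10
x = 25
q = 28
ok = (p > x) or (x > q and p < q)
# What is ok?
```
Trace:
  p=10
  p=10, x=25
  p=10, x=25, q=28
  p=10, x=25, q=28, ok=False

Final answer: False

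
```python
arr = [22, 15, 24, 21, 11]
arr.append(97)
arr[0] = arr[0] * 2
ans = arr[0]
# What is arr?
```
Trace:
  arr=[22, 15, 24, 21, 11]
  arr=[22, 15, 24, 21, 11, 97]
  arr=[44, 15, 24, 21, 11, 97]
  arr=[44, 15, 24, 21, 11, 97], ans=44

Final answer: [44, 15, 24, 21, 11, 97]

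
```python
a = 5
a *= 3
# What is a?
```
Trace:
  a=5
  a=15

Final answer: 15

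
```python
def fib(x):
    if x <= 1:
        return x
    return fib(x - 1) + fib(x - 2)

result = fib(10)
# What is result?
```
Call trace (a repeated sub-call is expanded the first time; later identical calls just restate its return value):
fib(x=10)
  fib(x=9)
    fib(x=8)
      fib(x=7)
        fib(x=6)
          fib(x=5)
            fib(x=4)
              fib(x=3)
                fib(x=2)
                  fib(x=1)
                  -> return 1
                  fib(x=0)
                  -> return 0
                -> return 1
                fib(x=1)
                -> return 1
              -> return 2
              fib(x=2) -> return 1  (same call as traced above)
            -> return 3
            fib(x=3) -> return 2  (same call as traced above)
          -> return 5
          fib(x=4) -> return 3  (same call as traced above)
        -> return 8
        fib(x=5) -> return 5  (same call as traced above)
      -> return 13
      fib(x=6) -> return 8  (same call as traced above)
    -> return 21
    fib(x=7) -> return 13  (same call as traced above)
  -> return 34
  fib(x=8) -> return 21  (same call as traced above)
-> return 55

Final answer: 55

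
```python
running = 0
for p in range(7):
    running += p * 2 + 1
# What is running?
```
Trace:
  running=0
  running=1, p=0
  running=4, p=1
  running=9, p=2
  running=16, p=3
  running=25, p=4
  running=36, p=5
  running=49, p=6

Final answer: 49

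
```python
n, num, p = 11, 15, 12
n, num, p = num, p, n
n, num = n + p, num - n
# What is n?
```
Trace:
  n=11, num=15, p=12
  n=15, num=12, p=11
  n=26, num=-3, p=11

Final answer: 26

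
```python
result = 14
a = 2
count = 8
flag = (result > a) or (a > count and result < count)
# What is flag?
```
Trace:
  result=14
  result=14, a=2
  result=14, a=2, count=8
  result=14, a=2, count=8, flag=True

Final answer: True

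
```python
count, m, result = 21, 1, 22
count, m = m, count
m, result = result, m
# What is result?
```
Trace:
  count=21, m=1, result=22
  count=1, m=21, result=22
  count=1, m=22, result=21

Final answer: 21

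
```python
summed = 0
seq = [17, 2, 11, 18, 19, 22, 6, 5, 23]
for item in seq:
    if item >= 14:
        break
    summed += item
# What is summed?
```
Trace:
  summed=0
  summed=0, item=17

Final answer: 0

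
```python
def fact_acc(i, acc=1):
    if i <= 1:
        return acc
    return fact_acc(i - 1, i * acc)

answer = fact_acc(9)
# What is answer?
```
Call trace:
fact_acc(i=9, acc=1)
  fact_acc(i=8, acc=9)
    fact_acc(i=7, acc=72)
      fact_acc(i=6, acc=504)
        fact_acc(i=5, acc=3024)
          fact_acc(i=4, acc=15120)
            fact_acc(i=3, acc=60480)
              fact_acc(i=2, acc=181440)
                fact_acc(i=1, acc=362880)
                -> return 362880
              -> return 362880
            -> return 362880
          -> return 362880
        -> return 362880
      -> return 362880
    -> return 362880
  -> return 362880
-> return 362880

Final answer: 362880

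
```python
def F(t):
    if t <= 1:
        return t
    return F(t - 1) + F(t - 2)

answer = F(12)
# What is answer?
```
Call trace (a repeated sub-call is expanded the first time; later identical calls just restate its return value):
F(t=12)
  F(t=11)
    F(t=10)
      F(t=9)
        F(t=8)
          F(t=7)
            F(t=6)
              F(t=5)
                F(t=4)
                  F(t=3)
                    F(t=2)
                      F(t=1)
                      -> return 1
                      F(t=0)
                      -> return 0
                    -> return 1
                    F(t=1)
                    -> return 1
                  -> return 2
                  F(t=2) -> return 1  (same call as traced above)
                -> return 3
                F(t=3) -> return 2  (same call as traced above)
              -> return 5
              F(t=4) -> return 3  (same call as traced above)
            -> return 8
            F(t=5) -> return 5  (same call as traced above)
          -> return 13
          F(t=6) -> return 8  (same call as traced above)
        -> return 21
        F(t=7) -> return 13  (same call as traced above)
      -> return 34
      F(t=8) -> return 21  (same call as traced above)
    -> return 55
    F(t=9) -> return 34  (same call as traced above)
  -> return 89
  F(t=10) -> return 55  (same call as traced above)
-> return 144

Final answer: 144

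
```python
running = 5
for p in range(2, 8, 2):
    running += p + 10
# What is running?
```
Trace:
  running=5
  running=17, p=2
  running=31, p=4
  running=47, p=6

Final answer: 47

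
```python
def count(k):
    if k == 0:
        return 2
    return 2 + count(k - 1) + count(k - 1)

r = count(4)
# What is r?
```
Call trace (a repeated sub-call is expanded the first time; later identical calls just restate its return value):
count(k=4)
  count(k=3)
    count(k=2)
      count(k=1)
        count(k=0)
        -> return 2
        count(k=0)
        -> return 2
      -> return 6
      count(k=1) -> return 6  (same call as traced above)
    -> return 14
    count(k=2) -> return 14  (same call as traced above)
  -> return 30
  count(k=3) -> return 30  (same call as traced above)
-> return 62

Final answer: 62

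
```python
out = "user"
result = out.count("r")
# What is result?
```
Trace:
  out='user'
  out='user', result=1

Final answer: 1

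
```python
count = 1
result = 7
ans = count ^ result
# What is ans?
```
Trace:
  count=1
  count=1, result=7
  count=1, result=7, ans=6

Final answer: 6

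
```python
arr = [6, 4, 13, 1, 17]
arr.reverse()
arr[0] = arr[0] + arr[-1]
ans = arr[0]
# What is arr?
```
Trace:
  arr=[6, 4, 13, 1, 17]
  arr=[17, 1, 13, 4, 6]
  arr=[23, 1, 13, 4, 6]
  arr=[23, 1, 13, 4, 6], ans=23

Final answer: [23, 1, 13, 4, 6]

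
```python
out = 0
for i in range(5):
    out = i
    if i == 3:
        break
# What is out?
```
Trace:
  out=0
  out=0, i=0
  out=1, i=1
  out=2, i=2
  out=3, i=3

Final answer: 3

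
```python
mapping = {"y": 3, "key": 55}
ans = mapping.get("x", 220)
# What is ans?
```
Trace:
  mapping={'y': 3, 'key': 55}
  mapping={'y': 3, 'key': 55}, ans=220

Final answer: 220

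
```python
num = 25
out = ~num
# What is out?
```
Trace:
  num=25
  num=25, out=-26

Final answer: -26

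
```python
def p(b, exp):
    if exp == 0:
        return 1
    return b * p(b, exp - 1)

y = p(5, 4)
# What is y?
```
Call trace:
p(b=5, exp=4)
  p(b=5, exp=3)
    p(b=5, exp=2)
      p(b=5, exp=1)
        p(b=5, exp=0)
        -> return 1
      -> return 5
    -> return 25
  -> return 125
-> return 625

Final answer: 625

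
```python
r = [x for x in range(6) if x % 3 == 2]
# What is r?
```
Trace:
  x=0
  x=1
  x=2
  x=3
  x=4
  x=5
  r=[2, 5]

Final answer: [2, 5]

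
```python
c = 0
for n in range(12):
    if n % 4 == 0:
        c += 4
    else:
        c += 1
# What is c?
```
Trace:
  c=0
  c=4, n=0
  c=5, n=1
  c=6, n=2
  c=7, n=3
  c=11, n=4
  c=12, n=5
  c=13, n=6
  c=14, n=7
  c=18, n=8
  c=19, n=9
  c=20, n=10
  c=21, n=11

Final answer: 21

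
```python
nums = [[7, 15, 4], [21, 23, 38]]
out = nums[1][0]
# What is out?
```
Trace:
  nums=[[7, 15, 4], [21, 23, 38]]
  nums=[[7, 15, 4], [21, 23, 38]], out=21

Final answer: 21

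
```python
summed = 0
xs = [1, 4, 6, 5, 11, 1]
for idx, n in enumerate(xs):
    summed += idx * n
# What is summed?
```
Trace:
  summed=0
  summed=0, idx=0, n=1
  summed=4, idx=1, n=4
  summed=16, idx=2, n=6
  summed=31, idx=3, n=5
  summed=75, idx=4, n=11
  summed=80, idx=5, n=1

Final answer: 80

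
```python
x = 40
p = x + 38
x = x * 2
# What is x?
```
Trace:
  x=40
  x=40, p=78
  x=80, p=78

Final answer: 80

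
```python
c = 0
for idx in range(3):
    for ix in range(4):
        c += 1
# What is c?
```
Trace:
  c=0
  c=1, idx=0, ix=0
  c=2, idx=0, ix=1
  c=3, idx=0, ix=2
  c=4, idx=0, ix=3
  c=5, idx=1, ix=0
  c=6, idx=1, ix=1
  c=7, idx=1, ix=2
  c=8, idx=1, ix=3
  c=9, idx=2, ix=0
  c=10, idx=2, ix=1
  c=11, idx=2, ix=2
  c=12, idx=2, ix=3

Final answer: 12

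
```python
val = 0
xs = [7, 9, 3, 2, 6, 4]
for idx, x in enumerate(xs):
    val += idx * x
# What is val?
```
Trace:
  val=0
  val=0, idx=0, x=7
  val=9, idx=1, x=9
  val=15, idx=2, x=3
  val=21, idx=3, x=2
  val=45, idx=4, x=6
  val=65, idx=5, x=4

Final answer: 65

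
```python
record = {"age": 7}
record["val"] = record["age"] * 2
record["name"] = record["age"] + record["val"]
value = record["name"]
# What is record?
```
Trace:
  record={'age': 7}
  record={'age': 7, 'val': 14}
  record={'age': 7, 'val': 14, 'name': 21}
  record={'age': 7, 'val': 14, 'name': 21}, value=21

Final answer: {'age': 7, 'val': 14, 'name': 21}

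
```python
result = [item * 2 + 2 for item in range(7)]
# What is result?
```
Trace:
  item=0
  item=1
  item=2
  item=3
  item=4
  item=5
  item=6
  result=[2, 4, 6, 8, 10, 12, 14]

Final answer: [2, 4, 6, 8, 10, 12, 14]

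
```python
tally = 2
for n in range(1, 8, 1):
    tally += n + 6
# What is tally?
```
Trace:
  tally=2
  tally=9, n=1
  tally=17, n=2
  tally=26, n=3
  tally=36, n=4
  tally=47, n=5
  tally=59, n=6
  tally=72, n=7

Final answer: 72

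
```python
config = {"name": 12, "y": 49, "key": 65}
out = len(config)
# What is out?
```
Trace:
  config={'name': 12, 'y': 49, 'key': 65}
  config={'name': 12, 'y': 49, 'key': 65}, out=3

Final answer: 3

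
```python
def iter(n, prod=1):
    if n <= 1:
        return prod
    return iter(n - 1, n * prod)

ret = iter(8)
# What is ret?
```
Call trace:
iter(n=8, prod=1)
  iter(n=7, prod=8)
    iter(n=6, prod=56)
      iter(n=5, prod=336)
        iter(n=4, prod=1680)
          iter(n=3, prod=6720)
            iter(n=2, prod=20160)
              iter(n=1, prod=40320)
              -> return 40320
            -> return 40320
          -> return 40320
        -> return 40320
      -> return 40320
    -> return 40320
  -> return 40320
-> return 40320

Final answer: 40320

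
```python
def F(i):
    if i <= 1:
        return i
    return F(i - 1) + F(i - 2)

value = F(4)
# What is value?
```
Call trace (a repeated sub-call is expanded the first time; later identical calls just restate its return value):
F(i=4)
  F(i=3)
    F(i=2)
      F(i=1)
      -> return 1
      F(i=0)
      -> return 0
    -> return 1
    F(i=1)
    -> return 1
  -> return 2
  F(i=2) -> return 1  (same call as traced above)
-> return 3

Final answer: 3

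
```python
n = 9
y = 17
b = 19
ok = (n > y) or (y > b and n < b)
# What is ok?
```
Trace:
  n=9
  n=9, y=17
  n=9, y=17, b=19
  n=9, y=17, b=19, ok=False

Final answer: False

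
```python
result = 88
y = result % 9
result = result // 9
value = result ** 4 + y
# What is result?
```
Trace:
  result=88
  result=88, y=7
  result=9, y=7
  result=9, y=7, value=6568

Final answer: 9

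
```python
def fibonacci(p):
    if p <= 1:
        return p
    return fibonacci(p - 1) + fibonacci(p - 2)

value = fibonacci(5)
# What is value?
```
Call trace (a repeated sub-call is expanded the first time; later identical calls just restate its return value):
fibonacci(p=5)
  fibonacci(p=4)
    fibonacci(p=3)
      fibonacci(p=2)
        fibonacci(p=1)
        -> return 1
        fibonacci(p=0)
        -> return 0
      -> return 1
      fibonacci(p=1)
      -> return 1
    -> return 2
    fibonacci(p=2) -> return 1  (same call as traced above)
  -> return 3
  fibonacci(p=3) -> return 2  (same call as traced above)
-> return 5

Final answer: 5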